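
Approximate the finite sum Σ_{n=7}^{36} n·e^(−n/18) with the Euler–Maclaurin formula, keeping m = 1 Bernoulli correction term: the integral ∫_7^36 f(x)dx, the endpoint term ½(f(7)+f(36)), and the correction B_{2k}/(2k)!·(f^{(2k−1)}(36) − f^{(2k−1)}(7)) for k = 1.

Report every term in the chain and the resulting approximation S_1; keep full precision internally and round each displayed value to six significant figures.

S_1 ≈ 178.231

Integral: ∫_7^36 x·e^(−x/18) dx = 173.468.
Boundary: ½(f(7) + f(36)) = ½(4.74467 + 4.87207) = 4.80837.
So far: 178.277.
k=1: B_{2}/(2)! × [f^{(1)}(36) − f^{(1)}(7)] = 1/12 × (-0.135335 − 0.414217) = -0.0457960.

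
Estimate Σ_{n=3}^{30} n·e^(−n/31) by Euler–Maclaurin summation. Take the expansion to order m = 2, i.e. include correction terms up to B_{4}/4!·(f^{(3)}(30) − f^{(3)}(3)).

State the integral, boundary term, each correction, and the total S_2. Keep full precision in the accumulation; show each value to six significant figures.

The integral term ∫_3^30 x·e^(−x/31) dx = 238.314.
Endpoint term: (f(3) + f(30))/2 = (2.72328 + 11.3982)/2 = 7.06074.
So far: 245.374.
Order-1 term: 1/12 · (0.0122561 − 0.819913) = -0.0673047.
After k=1: 245.307.
Order-2 term: −1/720 · (0.000803472 − 0.00274239) = 2.69294e-06.

S_2 ≈ 245.307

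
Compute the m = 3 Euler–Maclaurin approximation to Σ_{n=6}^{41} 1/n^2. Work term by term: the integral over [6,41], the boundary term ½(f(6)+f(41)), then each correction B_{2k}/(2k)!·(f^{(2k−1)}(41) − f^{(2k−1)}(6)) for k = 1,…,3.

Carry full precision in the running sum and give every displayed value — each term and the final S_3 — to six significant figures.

S_3 ≈ 0.157228

The integral term ∫_6^41 1/x^2 dx = 0.142276.
Endpoint term: (f(6) + f(41))/2 = (0.0277778 + 0.000594884)/2 = 0.0141863.
Integral + boundary = 0.156463.
Correction k=1: B_{2}/2! · (f^{(1)}(41) − f^{(1)}(6)) = 1/12 · (-2.90187e-05 − (-0.00925926)) = 0.000769187.
Partial sum through k=1: 0.157232.
Correction k=2: B_{4}/4! · (f^{(3)}(41) − f^{(3)}(6)) = −1/720 · (-2.07153e-07 − (-0.00308642)) = -4.28641e-06.
Partial sum through k=2: 0.157228.
Correction k=3: B_{6}/6! · (f^{(5)}(41) − f^{(5)}(6)) = 1/30240 · (-3.69697e-09 − (-0.00257202)) = 8.50533e-08.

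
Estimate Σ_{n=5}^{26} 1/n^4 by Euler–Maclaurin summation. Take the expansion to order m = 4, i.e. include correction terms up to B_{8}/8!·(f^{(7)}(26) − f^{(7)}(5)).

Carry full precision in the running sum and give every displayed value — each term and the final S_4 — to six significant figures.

Integral: ∫_5^26 1/x^4 dx = 0.00264770.
½[f(5) + f(26)] = ½[0.00160000 + 2.18830e-06] = 0.000801094.
So far: 0.00344880.
Correction k=1: B_{2}/2! · (f^{(1)}(26) − f^{(1)}(5)) = 1/12 · (-3.36661e-07 − (-0.00128000)) = 0.000106639.
Partial sum through k=1: 0.00355543.
Correction k=2: B_{4}/4! · (f^{(3)}(26) − f^{(3)}(5)) = −1/720 · (-1.49406e-08 − (-0.00153600)) = -2.13331e-06.
Partial sum through k=2: 0.00355330.
Correction k=3: B_{6}/6! · (f^{(5)}(26) − f^{(5)}(5)) = 1/30240 · (-1.23768e-09 − (-0.00344064)) = 1.13778e-07.
Partial sum through k=3: 0.00355341.
Correction k=4: B_{8}/8! · (f^{(7)}(26) − f^{(7)}(5)) = −1/1209600 · (-1.64780e-10 − (-0.0123863)) = -1.02400e-08.

S_4 ≈ 0.00355340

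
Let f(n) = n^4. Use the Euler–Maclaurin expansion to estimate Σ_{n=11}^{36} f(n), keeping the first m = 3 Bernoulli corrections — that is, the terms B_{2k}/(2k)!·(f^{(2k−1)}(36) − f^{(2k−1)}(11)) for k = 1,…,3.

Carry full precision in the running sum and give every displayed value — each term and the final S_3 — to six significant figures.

The integral term ∫_11^36 x^4 dx = 1.20610e+07.
Endpoint term: (f(11) + f(36))/2 = (14641.0 + 1.67962e+06)/2 = 847128.
Integral + boundary = 1.29082e+07.
k=1: B_{2}/(2)! × [f^{(1)}(36) − f^{(1)}(11)] = 1/12 × (186624 − 5324.00) = 15108.3.
Partial sum through k=1: 1.29233e+07.
k=2: B_{4}/(4)! × [f^{(3)}(36) − f^{(3)}(11)] = −1/720 × (864.000 − 264.000) = -0.833333.
Partial sum through k=2: 1.29233e+07.
k=3: B_{6}/(6)! × [f^{(5)}(36) − f^{(5)}(11)] = 1/30240 × (0.00000 − 0.00000) = 0.00000.

S_3 ≈ 1.29233e+07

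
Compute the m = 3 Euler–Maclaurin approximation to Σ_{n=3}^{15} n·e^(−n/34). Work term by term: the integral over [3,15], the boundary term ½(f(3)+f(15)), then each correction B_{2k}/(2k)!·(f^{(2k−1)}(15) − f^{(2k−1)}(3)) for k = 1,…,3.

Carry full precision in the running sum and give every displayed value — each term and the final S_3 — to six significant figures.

S_3 ≈ 86.2113

The integral term ∫_3^15 x·e^(−x/34) dx = 80.0530.
½[f(3) + f(15)] = ½[2.74664 + 9.64919] = 6.19791.
Integral + boundary = 86.2510.
k=1: B_{2}/(2)! × [f^{(1)}(15) − f^{(1)}(3)] = 1/12 × (0.359480 − 0.834762) = -0.0396069.
After k=1: 86.2113.
k=2: B_{4}/(4)! × [f^{(3)}(15) − f^{(3)}(3)] = −1/720 × (0.00142391 − 0.00230610) = 1.22527e-06.
After k=2: 86.2113.
k=3: B_{6}/(6)! × [f^{(5)}(15) − f^{(5)}(3)] = 1/30240 × (2.19451e-06 − 3.36513e-06) = -3.87111e-11.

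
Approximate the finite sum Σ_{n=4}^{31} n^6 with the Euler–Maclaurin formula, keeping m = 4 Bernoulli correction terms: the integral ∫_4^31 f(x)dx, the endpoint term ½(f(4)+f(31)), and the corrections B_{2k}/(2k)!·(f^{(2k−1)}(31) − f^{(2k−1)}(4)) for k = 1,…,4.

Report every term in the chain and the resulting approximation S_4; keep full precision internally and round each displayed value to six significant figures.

S_4 ≈ 4.38843e+09

∫_4^31 x^6 dx evaluates to 3.93037e+09.
Boundary: ½(f(4) + f(31)) = ½(4096.00 + 8.87504e+08) = 4.43754e+08.
Integral + boundary = 4.37412e+09.
Correction k=1: B_{2}/2! · (f^{(1)}(31) − f^{(1)}(4)) = 1/12 · (1.71775e+08 − 6144.00) = 1.43141e+07.
After k=1: 4.38844e+09.
Correction k=2: B_{4}/4! · (f^{(3)}(31) − f^{(3)}(4)) = −1/720 · (3.57492e+06 − 7680.00) = -4954.50.
After k=2: 4.38843e+09.
Correction k=3: B_{6}/6! · (f^{(5)}(31) − f^{(5)}(4)) = 1/30240 · (22320.0 − 2880.00) = 0.642857.
After k=3: 4.38843e+09.
Correction k=4: B_{8}/8! · (f^{(7)}(31) − f^{(7)}(4)) = −1/1209600 · (0.00000 − 0.00000) = 0.00000.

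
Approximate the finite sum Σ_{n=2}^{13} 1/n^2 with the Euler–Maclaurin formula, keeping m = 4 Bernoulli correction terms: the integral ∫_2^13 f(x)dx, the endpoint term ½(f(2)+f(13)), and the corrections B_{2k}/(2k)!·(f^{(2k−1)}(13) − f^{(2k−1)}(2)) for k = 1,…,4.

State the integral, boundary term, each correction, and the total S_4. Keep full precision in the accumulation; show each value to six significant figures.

∫_2^13 1/x^2 dx evaluates to 0.423077.
½[f(2) + f(13)] = ½[0.250000 + 0.00591716] = 0.127959.
So far: 0.551036.
Correction k=1: B_{2}/2! · (f^{(1)}(13) − f^{(1)}(2)) = 1/12 · (-0.000910332 − (-0.250000)) = 0.0207575.
Running total after k=1: 0.571793.
Correction k=2: B_{4}/4! · (f^{(3)}(13) − f^{(3)}(2)) = −1/720 · (-6.46390e-05 − (-0.750000)) = -0.00104158.
Running total after k=2: 0.570751.
Correction k=3: B_{6}/6! · (f^{(5)}(13) − f^{(5)}(2)) = 1/30240 · (-1.14744e-05 − (-5.62500)) = 0.000186012.
Running total after k=3: 0.570937.
Correction k=4: B_{8}/8! · (f^{(7)}(13) − f^{(7)}(2)) = −1/1209600 · (-3.80216e-06 − (-78.7500)) = -6.51042e-05.

S_4 ≈ 0.570872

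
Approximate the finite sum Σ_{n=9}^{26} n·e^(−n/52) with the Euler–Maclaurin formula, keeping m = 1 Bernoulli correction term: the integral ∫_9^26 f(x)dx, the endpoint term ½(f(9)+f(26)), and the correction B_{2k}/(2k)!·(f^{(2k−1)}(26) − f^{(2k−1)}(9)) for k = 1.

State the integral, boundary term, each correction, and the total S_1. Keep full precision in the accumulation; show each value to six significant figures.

Integral: ∫_9^26 x·e^(−x/52) dx = 207.795.
Boundary: ½(f(9) + f(26)) = ½(7.56966 + 15.7698) = 11.6697.
So far: 219.465.
Correction k=1: B_{2}/2! · (f^{(1)}(26) − f^{(1)}(9)) = 1/12 · (0.303265 − 0.695503) = -0.0326864.

S_1 ≈ 219.432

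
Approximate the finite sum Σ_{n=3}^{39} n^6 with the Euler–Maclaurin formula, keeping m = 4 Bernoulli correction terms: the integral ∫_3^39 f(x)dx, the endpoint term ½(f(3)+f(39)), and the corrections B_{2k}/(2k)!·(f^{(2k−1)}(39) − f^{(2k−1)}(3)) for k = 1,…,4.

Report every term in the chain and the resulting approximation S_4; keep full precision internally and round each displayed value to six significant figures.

The integral term ∫_3^39 x^6 dx = 1.96044e+10.
Endpoint term: (f(3) + f(39))/2 = (729.000 + 3.51874e+09)/2 = 1.75937e+09.
So far: 2.13638e+10.
Correction k=1: B_{2}/2! · (f^{(1)}(39) − f^{(1)}(3)) = 1/12 · (5.41345e+08 − 1458.00) = 4.51120e+07.
Running total after k=1: 2.14089e+10.
Correction k=2: B_{4}/4! · (f^{(3)}(39) − f^{(3)}(3)) = −1/720 · (7.11828e+06 − 3240.00) = -9882.00.
Running total after k=2: 2.14089e+10.
Correction k=3: B_{6}/6! · (f^{(5)}(39) − f^{(5)}(3)) = 1/30240 · (28080.0 − 2160.00) = 0.857143.
Running total after k=3: 2.14089e+10.
Correction k=4: B_{8}/8! · (f^{(7)}(39) − f^{(7)}(3)) = −1/1209600 · (0.00000 − 0.00000) = 0.00000.

S_4 ≈ 2.14089e+10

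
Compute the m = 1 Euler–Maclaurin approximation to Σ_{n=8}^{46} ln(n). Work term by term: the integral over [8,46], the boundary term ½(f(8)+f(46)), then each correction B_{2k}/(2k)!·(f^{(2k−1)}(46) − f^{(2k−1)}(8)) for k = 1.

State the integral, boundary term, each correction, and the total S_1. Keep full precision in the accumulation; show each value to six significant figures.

S_1 ≈ 124.427

The integral term ∫_8^46 ln(x) dx = 121.482.
Endpoint term: (f(8) + f(46))/2 = (2.07944 + 3.82864)/2 = 2.95404.
Integral + boundary = 124.436.
Order-1 term: 1/12 · (0.0217391 − 0.125000) = -0.00860507.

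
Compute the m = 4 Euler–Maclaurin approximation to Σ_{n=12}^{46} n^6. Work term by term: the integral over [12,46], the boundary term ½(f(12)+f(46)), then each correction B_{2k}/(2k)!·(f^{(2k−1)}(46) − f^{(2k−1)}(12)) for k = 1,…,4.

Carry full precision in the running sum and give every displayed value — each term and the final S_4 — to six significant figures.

Integral: ∫_12^46 x^6 dx = 6.22545e+10.
Boundary: ½(f(12) + f(46)) = ½(2.98598e+06 + 9.47430e+09) = 4.73864e+09.
Running total after boundary: 6.69932e+10.
Correction k=1: B_{2}/2! · (f^{(1)}(46) − f^{(1)}(12)) = 1/12 · (1.23578e+09 − 1.49299e+06) = 1.02857e+08.
Running total after k=1: 6.70960e+10.
Correction k=2: B_{4}/4! · (f^{(3)}(46) − f^{(3)}(12)) = −1/720 · (1.16803e+07 − 207360) = -15934.7.
Running total after k=2: 6.70960e+10.
Correction k=3: B_{6}/6! · (f^{(5)}(46) − f^{(5)}(12)) = 1/30240 · (33120.0 − 8640.00) = 0.809524.
Running total after k=3: 6.70960e+10.
Correction k=4: B_{8}/8! · (f^{(7)}(46) − f^{(7)}(12)) = −1/1209600 · (0.00000 − 0.00000) = 0.00000.

S_4 ≈ 6.70960e+10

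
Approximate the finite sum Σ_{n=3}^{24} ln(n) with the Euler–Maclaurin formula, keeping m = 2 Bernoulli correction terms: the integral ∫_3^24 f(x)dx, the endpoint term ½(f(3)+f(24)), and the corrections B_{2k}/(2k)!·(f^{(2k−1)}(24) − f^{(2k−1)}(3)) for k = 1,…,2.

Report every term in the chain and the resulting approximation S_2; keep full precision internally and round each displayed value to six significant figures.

∫_3^24 ln(x) dx evaluates to 51.9775.
½[f(3) + f(24)] = ½[1.09861 + 3.17805] = 2.13833.
Integral + boundary = 54.1158.
Order-1 term: 1/12 · (0.0416667 − 0.333333) = -0.0243056.
Partial sum through k=1: 54.0915.
Order-2 term: −1/720 · (0.000144676 − 0.0740741) = 0.000102680.

S_2 ≈ 54.0916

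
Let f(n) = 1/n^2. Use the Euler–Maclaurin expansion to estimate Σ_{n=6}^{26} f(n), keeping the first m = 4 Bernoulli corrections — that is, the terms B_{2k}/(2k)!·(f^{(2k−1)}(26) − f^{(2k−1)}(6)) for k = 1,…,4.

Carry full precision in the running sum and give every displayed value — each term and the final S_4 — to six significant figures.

The integral term ∫_6^26 1/x^2 dx = 0.128205.
Endpoint term: (f(6) + f(26))/2 = (0.0277778 + 0.00147929)/2 = 0.0146285.
So far: 0.142834.
k=1: B_{2}/(2)! × [f^{(1)}(26) − f^{(1)}(6)] = 1/12 × (-0.000113792 − (-0.00925926)) = 0.000762122.
Partial sum through k=1: 0.143596.
k=2: B_{4}/(4)! × [f^{(3)}(26) − f^{(3)}(6)] = −1/720 × (-2.01997e-06 − (-0.00308642)) = -4.28389e-06.
Partial sum through k=2: 0.143592.
k=3: B_{6}/(6)! × [f^{(5)}(26) − f^{(5)}(6)] = 1/30240 × (-8.96436e-08 − (-0.00257202)) = 8.50505e-08.
Partial sum through k=3: 0.143592.
k=4: B_{8}/(8)! × [f^{(7)}(26) − f^{(7)}(6)] = −1/1209600 × (-7.42609e-09 − (-0.00400091)) = -3.30763e-09.

S_4 ≈ 0.143592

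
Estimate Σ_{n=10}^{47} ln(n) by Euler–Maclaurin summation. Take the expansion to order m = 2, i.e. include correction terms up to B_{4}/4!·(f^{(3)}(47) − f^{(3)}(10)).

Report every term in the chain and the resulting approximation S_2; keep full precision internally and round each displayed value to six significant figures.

The integral term ∫_10^47 ln(x) dx = 120.931.
Endpoint term: (f(10) + f(47))/2 = (2.30259 + 3.85015)/2 = 3.07637.
Integral + boundary = 124.007.
Correction k=1: B_{2}/2! · (f^{(1)}(47) − f^{(1)}(10)) = 1/12 · (0.0212766 − 0.100000) = -0.00656028.
After k=1: 124.001.
Correction k=2: B_{4}/4! · (f^{(3)}(47) − f^{(3)}(10)) = −1/720 · (1.92636e-05 − 0.00200000) = 2.75102e-06.

S_2 ≈ 124.001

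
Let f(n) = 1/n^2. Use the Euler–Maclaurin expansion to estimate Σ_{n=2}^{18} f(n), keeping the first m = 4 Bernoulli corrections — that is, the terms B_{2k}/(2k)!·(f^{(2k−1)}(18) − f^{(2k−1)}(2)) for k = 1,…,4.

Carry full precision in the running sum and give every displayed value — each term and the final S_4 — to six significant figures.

The integral term ∫_2^18 1/x^2 dx = 0.444444.
Boundary: ½(f(2) + f(18)) = ½(0.250000 + 0.00308642) = 0.126543.
Running total after boundary: 0.570988.
Order-1 term: 1/12 · (-0.000342936 − (-0.250000)) = 0.0208048.
After k=1: 0.591792.
Order-2 term: −1/720 · (-1.27013e-05 − (-0.750000)) = -0.00104165.
After k=2: 0.590751.
Order-3 term: 1/30240 · (-1.17605e-06 − (-5.62500)) = 0.000186012.
After k=3: 0.590937.
Order-4 term: −1/1209600 · (-2.03268e-07 − (-78.7500)) = -6.51042e-05.

S_4 ≈ 0.590872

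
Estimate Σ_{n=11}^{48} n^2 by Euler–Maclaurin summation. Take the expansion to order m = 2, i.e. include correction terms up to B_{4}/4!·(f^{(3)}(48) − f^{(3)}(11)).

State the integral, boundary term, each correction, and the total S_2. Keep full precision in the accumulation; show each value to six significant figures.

S_2 ≈ 37639.0

Integral: ∫_11^48 x^2 dx = 36420.3.
½[f(11) + f(48)] = ½[121.000 + 2304.00] = 1212.50.
So far: 37632.8.
Order-1 term: 1/12 · (96.0000 − 22.0000) = 6.16667.
After k=1: 37639.0.
Order-2 term: −1/720 · (0.00000 − 0.00000) = 0.00000.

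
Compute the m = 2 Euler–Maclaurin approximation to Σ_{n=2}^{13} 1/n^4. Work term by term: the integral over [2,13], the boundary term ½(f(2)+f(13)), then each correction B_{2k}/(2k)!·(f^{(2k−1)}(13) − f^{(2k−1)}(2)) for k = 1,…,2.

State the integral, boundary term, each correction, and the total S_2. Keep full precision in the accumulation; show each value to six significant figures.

Integral: ∫_2^13 1/x^4 dx = 0.0415149.
Endpoint term: (f(2) + f(13))/2 = (0.0625000 + 3.50128e-05)/2 = 0.0312675.
Running total after boundary: 0.0727825.
Correction k=1: B_{2}/2! · (f^{(1)}(13) − f^{(1)}(2)) = 1/12 · (-1.07732e-05 − (-0.125000)) = 0.0104158.
Partial sum through k=1: 0.0831982.
Correction k=2: B_{4}/4! · (f^{(3)}(13) − f^{(3)}(2)) = −1/720 · (-1.91240e-06 − (-0.937500)) = -0.00130208.

S_2 ≈ 0.0818961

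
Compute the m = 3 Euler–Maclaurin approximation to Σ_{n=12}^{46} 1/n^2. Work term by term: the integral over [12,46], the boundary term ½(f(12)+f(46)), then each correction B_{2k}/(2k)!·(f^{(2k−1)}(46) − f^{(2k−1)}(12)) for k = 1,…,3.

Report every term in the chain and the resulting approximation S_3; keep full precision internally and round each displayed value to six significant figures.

S_3 ≈ 0.0653973

Integral: ∫_12^46 1/x^2 dx = 0.0615942.
½[f(12) + f(46)] = ½[0.00694444 + 0.000472590] = 0.00370852.
Running total after boundary: 0.0653027.
Correction k=1: B_{2}/2! · (f^{(1)}(46) − f^{(1)}(12)) = 1/12 · (-2.05474e-05 − (-0.00115741)) = 9.47383e-05.
Partial sum through k=1: 0.0653975.
Correction k=2: B_{4}/4! · (f^{(3)}(46) − f^{(3)}(12)) = −1/720 · (-1.16526e-07 − (-9.64506e-05)) = -1.33797e-07.
Partial sum through k=2: 0.0653973.
Correction k=3: B_{6}/6! · (f^{(5)}(46) − f^{(5)}(12)) = 1/30240 · (-1.65207e-09 − (-2.00939e-05)) = 6.64425e-10.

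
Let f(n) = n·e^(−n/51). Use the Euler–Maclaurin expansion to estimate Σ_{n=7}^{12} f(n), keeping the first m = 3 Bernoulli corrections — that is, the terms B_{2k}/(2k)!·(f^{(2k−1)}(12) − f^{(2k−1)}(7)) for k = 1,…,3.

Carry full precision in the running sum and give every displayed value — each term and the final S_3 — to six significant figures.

S_3 ≈ 47.0542

∫_7^12 x·e^(−x/51) dx evaluates to 39.2734.
½[f(7) + f(12)] = ½[6.10224 + 9.48406] = 7.79315.
So far: 47.0665.
Order-1 term: 1/12 · (0.604376 − 0.752096) = -0.0123100.
Partial sum through k=1: 47.0542.
Order-2 term: −1/720 · (0.000840082 − 0.000959474) = 1.65823e-07.
Partial sum through k=2: 47.0542.
Order-3 term: 1/30240 · (5.56632e-07 − 6.26602e-07) = -2.31381e-12.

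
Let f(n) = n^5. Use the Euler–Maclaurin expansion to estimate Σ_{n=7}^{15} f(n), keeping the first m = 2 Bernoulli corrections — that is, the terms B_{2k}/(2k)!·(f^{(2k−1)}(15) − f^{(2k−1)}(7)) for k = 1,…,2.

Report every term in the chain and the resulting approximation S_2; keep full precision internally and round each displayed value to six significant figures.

S_2 ≈ 2.28700e+06

The integral term ∫_7^15 x^5 dx = 1.87883e+06.
½[f(7) + f(15)] = ½[16807.0 + 759375] = 388091.
So far: 2.26692e+06.
Order-1 term: 1/12 · (253125 − 12005.0) = 20093.3.
Running total after k=1: 2.28701e+06.
Order-2 term: −1/720 · (13500.0 − 2940.00) = -14.6667.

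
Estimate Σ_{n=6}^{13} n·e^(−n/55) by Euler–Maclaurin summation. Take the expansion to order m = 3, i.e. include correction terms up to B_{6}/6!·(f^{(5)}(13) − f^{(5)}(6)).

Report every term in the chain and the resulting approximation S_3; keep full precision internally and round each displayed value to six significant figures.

S_3 ≈ 63.3566

The integral term ∫_6^13 x·e^(−x/55) dx = 55.5512.
Endpoint term: (f(6) + f(13))/2 = (5.37989 + 10.2634)/2 = 7.82165.
Running total after boundary: 63.3729.
Correction k=1: B_{2}/2! · (f^{(1)}(13) − f^{(1)}(6)) = 1/12 · (0.602886 − 0.798833) = -0.0163289.
After k=1: 63.3566.
Correction k=2: B_{4}/4! · (f^{(3)}(13) − f^{(3)}(6)) = −1/720 · (0.000721280 − 0.000856903) = 1.88364e-07.
After k=2: 63.3566.
Correction k=3: B_{6}/6! · (f^{(5)}(13) − f^{(5)}(6)) = 1/30240 · (4.10995e-07 − 4.79249e-07) = -2.25708e-12.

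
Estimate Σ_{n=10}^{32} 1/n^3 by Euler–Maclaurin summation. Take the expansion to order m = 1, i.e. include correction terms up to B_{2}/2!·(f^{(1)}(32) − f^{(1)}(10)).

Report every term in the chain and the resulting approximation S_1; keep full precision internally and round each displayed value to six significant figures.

S_1 ≈ 0.00505174

∫_10^32 1/x^3 dx evaluates to 0.00451172.
Endpoint term: (f(10) + f(32))/2 = (0.00100000 + 3.05176e-05)/2 = 0.000515259.
Running total after boundary: 0.00502698.
Correction k=1: B_{2}/2! · (f^{(1)}(32) − f^{(1)}(10)) = 1/12 · (-2.86102e-06 − (-0.000300000)) = 2.47616e-05.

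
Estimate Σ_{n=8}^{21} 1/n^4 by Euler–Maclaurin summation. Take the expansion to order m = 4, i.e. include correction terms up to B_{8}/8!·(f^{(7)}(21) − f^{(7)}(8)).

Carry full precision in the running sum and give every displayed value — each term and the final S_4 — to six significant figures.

The integral term ∫_8^21 1/x^4 dx = 0.000615048.
Boundary: ½(f(8) + f(21)) = ½(0.000244141 + 5.14189e-06) = 0.000124641.
Integral + boundary = 0.000739690.
k=1: B_{2}/(2)! × [f^{(1)}(21) − f^{(1)}(8)] = 1/12 × (-9.79408e-07 − (-0.000122070)) = 1.00909e-05.
After k=1: 0.000749781.
k=2: B_{4}/(4)! × [f^{(3)}(21) − f^{(3)}(8)] = −1/720 × (-6.66264e-08 − (-5.72205e-05)) = -7.93803e-08.
After k=2: 0.000749701.
k=3: B_{6}/(6)! × [f^{(5)}(21) − f^{(5)}(8)] = 1/30240 × (-8.46049e-09 − (-5.00679e-05)) = 1.65540e-09.
After k=3: 0.000749703.
k=4: B_{8}/(8)! × [f^{(7)}(21) − f^{(7)}(8)] = −1/1209600 × (-1.72663e-09 − (-7.04080e-05)) = -5.82062e-11.

S_4 ≈ 0.000749703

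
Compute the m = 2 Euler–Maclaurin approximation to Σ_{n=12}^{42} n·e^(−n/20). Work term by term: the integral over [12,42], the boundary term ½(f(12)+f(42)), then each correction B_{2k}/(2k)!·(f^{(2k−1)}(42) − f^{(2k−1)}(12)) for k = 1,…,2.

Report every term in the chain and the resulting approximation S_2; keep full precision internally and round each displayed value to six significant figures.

S_2 ≈ 205.228

Integral: ∫_12^42 x·e^(−x/20) dx = 199.393.
Endpoint term: (f(12) + f(42))/2 = (6.58574 + 5.14317)/2 = 5.86445.
So far: 205.258.
k=1: B_{2}/(2)! × [f^{(1)}(42) − f^{(1)}(12)] = 1/12 × (-0.134702 − 0.219525) = -0.0295189.
Partial sum through k=1: 205.228.
k=2: B_{4}/(4)! × [f^{(3)}(42) − f^{(3)}(12)] = −1/720 × (0.000275527 − 0.00329287) = 4.19075e-06.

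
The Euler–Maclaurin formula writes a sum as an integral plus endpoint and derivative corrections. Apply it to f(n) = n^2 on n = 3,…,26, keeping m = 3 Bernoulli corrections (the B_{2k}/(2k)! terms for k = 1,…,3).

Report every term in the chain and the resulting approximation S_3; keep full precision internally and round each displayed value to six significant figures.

S_3 ≈ 6196.00

The integral term ∫_3^26 x^2 dx = 5849.67.
Endpoint term: (f(3) + f(26))/2 = (9.00000 + 676.000)/2 = 342.500.
Running total after boundary: 6192.17.
k=1: B_{2}/(2)! × [f^{(1)}(26) − f^{(1)}(3)] = 1/12 × (52.0000 − 6.00000) = 3.83333.
Partial sum through k=1: 6196.00.
k=2: B_{4}/(4)! × [f^{(3)}(26) − f^{(3)}(3)] = −1/720 × (0.00000 − 0.00000) = 0.00000.
Partial sum through k=2: 6196.00.
k=3: B_{6}/(6)! × [f^{(5)}(26) − f^{(5)}(3)] = 1/30240 × (0.00000 − 0.00000) = 0.00000.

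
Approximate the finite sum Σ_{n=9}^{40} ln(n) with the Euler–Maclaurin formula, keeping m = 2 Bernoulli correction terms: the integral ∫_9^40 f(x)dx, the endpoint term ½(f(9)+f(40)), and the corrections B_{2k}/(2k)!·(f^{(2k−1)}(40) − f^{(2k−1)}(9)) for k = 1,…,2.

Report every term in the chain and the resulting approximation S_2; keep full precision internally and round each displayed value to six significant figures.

Integral: ∫_9^40 ln(x) dx = 96.7802.
Boundary: ½(f(9) + f(40)) = ½(2.19722 + 3.68888) = 2.94305.
Running total after boundary: 99.7232.
Correction k=1: B_{2}/2! · (f^{(1)}(40) − f^{(1)}(9)) = 1/12 · (0.0250000 − 0.111111) = -0.00717593.
Partial sum through k=1: 99.7160.
Correction k=2: B_{4}/4! · (f^{(3)}(40) − f^{(3)}(9)) = −1/720 · (3.12500e-05 − 0.00274348) = 3.76699e-06.

S_2 ≈ 99.7160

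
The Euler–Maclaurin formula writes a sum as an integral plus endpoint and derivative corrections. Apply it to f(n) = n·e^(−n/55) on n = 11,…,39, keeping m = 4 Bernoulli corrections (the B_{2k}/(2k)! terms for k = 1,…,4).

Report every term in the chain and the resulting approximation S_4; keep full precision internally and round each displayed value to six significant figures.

∫_11^39 x·e^(−x/55) dx evaluates to 427.880.
½[f(11) + f(39)] = ½[9.00604 + 19.1916] = 14.0988.
Running total after boundary: 441.979.
Correction k=1: B_{2}/2! · (f^{(1)}(39) − f^{(1)}(11)) = 1/12 · (0.143154 − 0.654985) = -0.0426526.
Running total after k=1: 441.937.
Correction k=2: B_{4}/4! · (f^{(3)}(39) − f^{(3)}(11)) = −1/720 · (0.000372673 − 0.000757833) = 5.34945e-07.
Running total after k=2: 441.937.
Correction k=3: B_{6}/6! · (f^{(5)}(39) − f^{(5)}(11)) = 1/30240 · (2.30751e-07 − 4.29469e-07) = -6.57134e-12.
Running total after k=3: 441.937.
Correction k=4: B_{8}/8! · (f^{(7)}(39) − f^{(7)}(11)) = −1/1209600 · (1.11836e-10 − 2.01129e-10) = 7.38197e-17.

S_4 ≈ 441.937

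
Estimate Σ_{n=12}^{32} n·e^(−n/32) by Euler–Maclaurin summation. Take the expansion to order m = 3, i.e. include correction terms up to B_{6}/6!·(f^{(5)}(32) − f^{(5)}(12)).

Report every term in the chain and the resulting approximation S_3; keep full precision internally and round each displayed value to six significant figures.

The integral term ∫_12^32 x·e^(−x/32) dx = 214.286.
Endpoint term: (f(12) + f(32))/2 = (8.24747 + 11.7721)/2 = 10.0098.
Integral + boundary = 224.296.
Order-1 term: 1/12 · (0.00000 − 0.429556) = -0.0357963.
After k=1: 224.260.
Order-2 term: −1/720 · (0.000718515 − 0.00176185) = 1.44908e-06.
After k=2: 224.260.
Order-3 term: 1/30240 · (1.40335e-06 − 3.03146e-06) = -5.38396e-11.

S_3 ≈ 224.260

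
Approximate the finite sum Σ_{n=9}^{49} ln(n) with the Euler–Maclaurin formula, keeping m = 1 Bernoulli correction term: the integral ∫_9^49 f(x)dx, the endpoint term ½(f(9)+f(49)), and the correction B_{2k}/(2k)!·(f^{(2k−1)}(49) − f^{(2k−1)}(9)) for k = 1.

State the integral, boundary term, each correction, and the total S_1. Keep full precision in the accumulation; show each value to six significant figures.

Integral: ∫_9^49 ln(x) dx = 130.924.
½[f(9) + f(49)] = ½[2.19722 + 3.89182] = 3.04452.
Integral + boundary = 133.969.
Correction k=1: B_{2}/2! · (f^{(1)}(49) − f^{(1)}(9)) = 1/12 · (0.0204082 − 0.111111) = -0.00755858.

S_1 ≈ 133.961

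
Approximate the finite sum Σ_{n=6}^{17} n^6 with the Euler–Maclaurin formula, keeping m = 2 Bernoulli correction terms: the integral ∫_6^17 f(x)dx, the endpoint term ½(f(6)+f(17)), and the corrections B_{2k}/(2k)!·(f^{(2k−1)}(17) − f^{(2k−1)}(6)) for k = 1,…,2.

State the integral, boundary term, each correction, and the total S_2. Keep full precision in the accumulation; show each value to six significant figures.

The integral term ∫_6^17 x^6 dx = 5.85798e+07.
Boundary: ½(f(6) + f(17)) = ½(46656.0 + 2.41376e+07) = 1.20921e+07.
Running total after boundary: 7.06719e+07.
Order-1 term: 1/12 · (8.51914e+06 − 46656.0) = 706040.
Partial sum through k=1: 7.13780e+07.
Order-2 term: −1/720 · (589560 − 25920.0) = -782.833.

S_2 ≈ 7.13772e+07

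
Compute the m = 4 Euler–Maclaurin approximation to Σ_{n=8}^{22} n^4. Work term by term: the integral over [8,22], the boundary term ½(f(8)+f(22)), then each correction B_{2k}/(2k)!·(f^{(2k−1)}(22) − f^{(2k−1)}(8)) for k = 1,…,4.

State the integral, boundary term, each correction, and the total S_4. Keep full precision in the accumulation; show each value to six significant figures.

Integral: ∫_8^22 x^4 dx = 1.02417e+06.
Endpoint term: (f(8) + f(22))/2 = (4096.00 + 234256)/2 = 119176.
Running total after boundary: 1.14335e+06.
Correction k=1: B_{2}/2! · (f^{(1)}(22) − f^{(1)}(8)) = 1/12 · (42592.0 − 2048.00) = 3378.67.
Running total after k=1: 1.14673e+06.
Correction k=2: B_{4}/4! · (f^{(3)}(22) − f^{(3)}(8)) = −1/720 · (528.000 − 192.000) = -0.466667.
Running total after k=2: 1.14673e+06.
Correction k=3: B_{6}/6! · (f^{(5)}(22) − f^{(5)}(8)) = 1/30240 · (0.00000 − 0.00000) = 0.00000.
Running total after k=3: 1.14673e+06.
Correction k=4: B_{8}/8! · (f^{(7)}(22) − f^{(7)}(8)) = −1/1209600 · (0.00000 − 0.00000) = 0.00000.

S_4 ≈ 1.14673e+06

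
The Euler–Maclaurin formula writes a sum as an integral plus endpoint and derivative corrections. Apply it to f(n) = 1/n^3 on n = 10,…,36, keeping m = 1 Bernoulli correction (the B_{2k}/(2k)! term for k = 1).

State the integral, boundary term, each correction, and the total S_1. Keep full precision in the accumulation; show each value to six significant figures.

S_1 ≈ 0.00514977

The integral term ∫_10^36 1/x^3 dx = 0.00461420.
Endpoint term: (f(10) + f(36))/2 = (0.00100000 + 2.14335e-05)/2 = 0.000510717.
Running total after boundary: 0.00512491.
Correction k=1: B_{2}/2! · (f^{(1)}(36) − f^{(1)}(10)) = 1/12 · (-1.78612e-06 − (-0.000300000)) = 2.48512e-05.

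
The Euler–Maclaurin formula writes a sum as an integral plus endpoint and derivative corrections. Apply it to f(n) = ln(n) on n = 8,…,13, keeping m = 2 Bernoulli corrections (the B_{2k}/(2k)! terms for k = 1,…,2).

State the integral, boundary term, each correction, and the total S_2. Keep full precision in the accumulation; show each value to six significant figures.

Integral: ∫_8^13 ln(x) dx = 11.7088.
Endpoint term: (f(8) + f(13))/2 = (2.07944 + 2.56495)/2 = 2.32220.
Running total after boundary: 14.0310.
k=1: B_{2}/(2)! × [f^{(1)}(13) − f^{(1)}(8)] = 1/12 × (0.0769231 − 0.125000) = -0.00400641.
After k=1: 14.0270.
k=2: B_{4}/(4)! × [f^{(3)}(13) − f^{(3)}(8)] = −1/720 × (0.000910332 − 0.00390625) = 4.16100e-06.

S_2 ≈ 14.0270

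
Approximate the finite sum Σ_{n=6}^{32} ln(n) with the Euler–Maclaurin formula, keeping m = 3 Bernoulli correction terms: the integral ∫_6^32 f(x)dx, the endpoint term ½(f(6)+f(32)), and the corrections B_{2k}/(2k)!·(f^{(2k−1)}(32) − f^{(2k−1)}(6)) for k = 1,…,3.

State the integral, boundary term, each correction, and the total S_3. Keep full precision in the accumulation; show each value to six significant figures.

S_3 ≈ 76.7705

The integral term ∫_6^32 ln(x) dx = 74.1530.
½[f(6) + f(32)] = ½[1.79176 + 3.46574] = 2.62875.
Running total after boundary: 76.7817.
Order-1 term: 1/12 · (0.0312500 − 0.166667) = -0.0112847.
After k=1: 76.7705.
Order-2 term: −1/720 · (6.10352e-05 − 0.00925926) = 1.27753e-05.
After k=2: 76.7705.
Order-3 term: 1/30240 · (7.15256e-07 − 0.00308642) = -1.02040e-07.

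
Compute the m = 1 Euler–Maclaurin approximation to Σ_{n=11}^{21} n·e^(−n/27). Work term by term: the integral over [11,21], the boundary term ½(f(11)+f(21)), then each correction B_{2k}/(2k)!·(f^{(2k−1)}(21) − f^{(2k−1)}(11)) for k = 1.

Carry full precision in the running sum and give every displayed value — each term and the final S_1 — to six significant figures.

∫_11^21 x·e^(−x/27) dx evaluates to 87.2569.
½[f(11) + f(21)] = ½[7.31910 + 9.64794] = 8.48352.
So far: 95.7404.
Order-1 term: 1/12 · (0.102095 − 0.394295) = -0.0243500.

S_1 ≈ 95.7161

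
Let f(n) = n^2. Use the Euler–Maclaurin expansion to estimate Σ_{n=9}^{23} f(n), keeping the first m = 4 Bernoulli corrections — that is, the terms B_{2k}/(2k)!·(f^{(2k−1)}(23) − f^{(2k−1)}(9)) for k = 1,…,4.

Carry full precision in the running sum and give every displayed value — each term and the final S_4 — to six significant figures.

∫_9^23 x^2 dx evaluates to 3812.67.
Endpoint term: (f(9) + f(23))/2 = (81.0000 + 529.000)/2 = 305.000.
Running total after boundary: 4117.67.
k=1: B_{2}/(2)! × [f^{(1)}(23) − f^{(1)}(9)] = 1/12 × (46.0000 − 18.0000) = 2.33333.
Partial sum through k=1: 4120.00.
k=2: B_{4}/(4)! × [f^{(3)}(23) − f^{(3)}(9)] = −1/720 × (0.00000 − 0.00000) = 0.00000.
Partial sum through k=2: 4120.00.
k=3: B_{6}/(6)! × [f^{(5)}(23) − f^{(5)}(9)] = 1/30240 × (0.00000 − 0.00000) = 0.00000.
Partial sum through k=3: 4120.00.
k=4: B_{8}/(8)! × [f^{(7)}(23) − f^{(7)}(9)] = −1/1209600 × (0.00000 − 0.00000) = 0.00000.

S_4 ≈ 4120.00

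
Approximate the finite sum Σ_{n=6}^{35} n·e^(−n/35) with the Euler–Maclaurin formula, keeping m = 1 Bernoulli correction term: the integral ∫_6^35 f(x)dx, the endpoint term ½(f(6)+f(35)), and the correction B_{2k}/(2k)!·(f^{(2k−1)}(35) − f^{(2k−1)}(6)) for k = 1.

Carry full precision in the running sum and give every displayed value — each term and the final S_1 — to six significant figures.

Integral: ∫_6^35 x·e^(−x/35) dx = 307.626.
Endpoint term: (f(6) + f(35))/2 = (5.05476 + 12.8758)/2 = 8.96527.
Running total after boundary: 316.591.
k=1: B_{2}/(2)! × [f^{(1)}(35) − f^{(1)}(6)] = 1/12 × (0.00000 − 0.698039) = -0.0581699.

S_1 ≈ 316.533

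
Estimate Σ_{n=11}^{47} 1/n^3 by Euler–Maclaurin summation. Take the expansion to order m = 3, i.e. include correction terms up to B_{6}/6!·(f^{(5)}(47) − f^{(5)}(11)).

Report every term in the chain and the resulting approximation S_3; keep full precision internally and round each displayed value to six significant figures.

Integral: ∫_11^47 1/x^3 dx = 0.00390588.
½[f(11) + f(47)] = ½[0.000751315 + 9.63178e-06] = 0.000380473.
So far: 0.00428636.
Correction k=1: B_{2}/2! · (f^{(1)}(47) − f^{(1)}(11)) = 1/12 · (-6.14794e-07 − (-0.000204904)) = 1.70241e-05.
Running total after k=1: 0.00430338.
Correction k=2: B_{4}/4! · (f^{(3)}(47) − f^{(3)}(11)) = −1/720 · (-5.56627e-09 − (-3.38684e-05)) = -4.70318e-08.
Running total after k=2: 0.00430334.
Correction k=3: B_{6}/6! · (f^{(5)}(47) − f^{(5)}(11)) = 1/30240 · (-1.05832e-10 − (-1.17560e-05)) = 3.88753e-10.

S_3 ≈ 0.00430334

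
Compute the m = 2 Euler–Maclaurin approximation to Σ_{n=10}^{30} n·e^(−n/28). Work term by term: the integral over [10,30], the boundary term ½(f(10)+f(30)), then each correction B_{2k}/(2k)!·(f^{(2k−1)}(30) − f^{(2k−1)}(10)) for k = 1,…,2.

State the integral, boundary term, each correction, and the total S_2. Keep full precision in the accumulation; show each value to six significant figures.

S_2 ≈ 196.798

The integral term ∫_10^30 x·e^(−x/28) dx = 188.201.
Endpoint term: (f(10) + f(30))/2 = (6.99673 + 10.2756)/2 = 8.63615.
Running total after boundary: 196.837.
Correction k=1: B_{2}/2! · (f^{(1)}(30) − f^{(1)}(10)) = 1/12 · (-0.0244656 − 0.449789) = -0.0395213.
Partial sum through k=1: 196.798.
Correction k=2: B_{4}/4! · (f^{(3)}(30) − f^{(3)}(10)) = −1/720 · (0.000842566 − 0.00235859) = 2.10559e-06.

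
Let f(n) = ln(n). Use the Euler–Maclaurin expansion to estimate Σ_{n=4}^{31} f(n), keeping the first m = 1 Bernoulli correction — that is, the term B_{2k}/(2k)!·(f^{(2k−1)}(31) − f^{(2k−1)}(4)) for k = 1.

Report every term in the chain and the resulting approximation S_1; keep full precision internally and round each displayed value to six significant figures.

S_1 ≈ 76.3004

∫_4^31 ln(x) dx evaluates to 73.9084.
½[f(4) + f(31)] = ½[1.38629 + 3.43399] = 2.41014.
Integral + boundary = 76.3186.
Order-1 term: 1/12 · (0.0322581 − 0.250000) = -0.0181452.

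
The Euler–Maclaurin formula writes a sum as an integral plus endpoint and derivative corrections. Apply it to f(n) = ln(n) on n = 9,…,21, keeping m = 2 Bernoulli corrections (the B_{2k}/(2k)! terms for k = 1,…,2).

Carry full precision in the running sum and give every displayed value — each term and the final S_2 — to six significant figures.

∫_9^21 ln(x) dx evaluates to 32.1599.
Endpoint term: (f(9) + f(21))/2 = (2.19722 + 3.04452)/2 = 2.62087.
Integral + boundary = 34.7808.
Correction k=1: B_{2}/2! · (f^{(1)}(21) − f^{(1)}(9)) = 1/12 · (0.0476190 − 0.111111) = -0.00529101.
After k=1: 34.7755.
Correction k=2: B_{4}/4! · (f^{(3)}(21) − f^{(3)}(9)) = −1/720 · (0.000215959 − 0.00274348) = 3.51045e-06.

S_2 ≈ 34.7755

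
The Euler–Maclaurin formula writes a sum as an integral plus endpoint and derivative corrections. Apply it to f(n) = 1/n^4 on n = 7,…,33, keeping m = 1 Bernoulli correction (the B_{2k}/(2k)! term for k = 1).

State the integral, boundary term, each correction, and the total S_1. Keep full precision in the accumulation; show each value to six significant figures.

S_1 ≈ 0.00119103

Integral: ∫_7^33 1/x^4 dx = 0.000962542.
Boundary: ½(f(7) + f(33)) = ½(0.000416493 + 8.43226e-07) = 0.000208668.
Running total after boundary: 0.00117121.
Correction k=1: B_{2}/2! · (f^{(1)}(33) − f^{(1)}(7)) = 1/12 · (-1.02209e-07 − (-0.000237996)) = 1.98245e-05.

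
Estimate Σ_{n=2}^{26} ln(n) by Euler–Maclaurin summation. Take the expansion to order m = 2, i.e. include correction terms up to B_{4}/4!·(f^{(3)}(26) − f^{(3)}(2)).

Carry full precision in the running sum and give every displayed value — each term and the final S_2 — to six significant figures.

S_2 ≈ 61.2617

∫_2^26 ln(x) dx evaluates to 59.3242.
Endpoint term: (f(2) + f(26))/2 = (0.693147 + 3.25810)/2 = 1.97562.
Running total after boundary: 61.2998.
Order-1 term: 1/12 · (0.0384615 − 0.500000) = -0.0384615.
Running total after k=1: 61.2614.
Order-2 term: −1/720 · (0.000113792 − 0.250000) = 0.000347064.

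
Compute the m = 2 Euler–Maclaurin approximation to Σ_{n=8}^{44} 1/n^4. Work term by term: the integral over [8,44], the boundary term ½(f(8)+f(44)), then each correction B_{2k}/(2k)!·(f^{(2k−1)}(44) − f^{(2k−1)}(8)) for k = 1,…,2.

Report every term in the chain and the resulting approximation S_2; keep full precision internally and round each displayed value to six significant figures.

S_2 ≈ 0.000779423

∫_8^44 1/x^4 dx evaluates to 0.000647129.
Boundary: ½(f(8) + f(44)) = ½(0.000244141 + 2.66802e-07) = 0.000122204.
So far: 0.000769332.
Order-1 term: 1/12 · (-2.42547e-08 − (-0.000122070)) = 1.01705e-05.
After k=1: 0.000779503.
Order-2 term: −1/720 · (-3.75848e-10 − (-5.72205e-05)) = -7.94723e-08.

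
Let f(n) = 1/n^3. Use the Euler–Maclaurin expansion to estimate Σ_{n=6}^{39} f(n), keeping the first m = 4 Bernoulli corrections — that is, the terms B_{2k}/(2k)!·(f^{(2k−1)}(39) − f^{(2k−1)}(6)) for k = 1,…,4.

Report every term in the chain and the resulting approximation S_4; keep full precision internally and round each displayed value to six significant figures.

The integral term ∫_6^39 1/x^3 dx = 0.0135602.
Endpoint term: (f(6) + f(39))/2 = (0.00462963 + 1.68580e-05)/2 = 0.00232324.
Running total after boundary: 0.0158834.
Order-1 term: 1/12 · (-1.29677e-06 − (-0.00231481)) = 0.000192793.
Running total after k=1: 0.0160762.
Order-2 term: −1/720 · (-1.70515e-08 − (-0.00128601)) = -1.78610e-06.
Running total after k=2: 0.0160744.
Order-3 term: 1/30240 · (-4.70851e-10 − (-0.00150034)) = 4.96145e-08.
Running total after k=3: 0.0160745.
Order-4 term: −1/1209600 · (-2.22888e-11 − (-0.00300069)) = -2.48073e-09.

S_4 ≈ 0.0160745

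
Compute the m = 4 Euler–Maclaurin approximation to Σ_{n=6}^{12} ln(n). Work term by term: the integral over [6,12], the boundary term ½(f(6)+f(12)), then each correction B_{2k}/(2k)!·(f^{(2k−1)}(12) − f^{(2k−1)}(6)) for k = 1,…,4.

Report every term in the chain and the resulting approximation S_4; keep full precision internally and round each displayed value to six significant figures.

S_4 ≈ 15.1997

The integral term ∫_6^12 ln(x) dx = 13.0683.
Endpoint term: (f(6) + f(12))/2 = (1.79176 + 2.48491)/2 = 2.13833.
Integral + boundary = 15.2067.
Order-1 term: 1/12 · (0.0833333 − 0.166667) = -0.00694444.
After k=1: 15.1997.
Order-2 term: −1/720 · (0.00115741 − 0.00925926) = 1.12526e-05.
After k=2: 15.1997.
Order-3 term: 1/30240 · (9.64506e-05 − 0.00308642) = -9.88746e-08.
After k=3: 15.1997.
Order-4 term: −1/1209600 · (2.00939e-05 − 0.00257202) = 2.10972e-09.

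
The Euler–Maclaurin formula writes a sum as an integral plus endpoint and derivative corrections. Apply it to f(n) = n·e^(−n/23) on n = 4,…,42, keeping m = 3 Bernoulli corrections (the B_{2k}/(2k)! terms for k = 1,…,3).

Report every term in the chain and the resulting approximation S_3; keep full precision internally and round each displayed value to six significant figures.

S_3 ≈ 286.105

The integral term ∫_4^42 x·e^(−x/23) dx = 281.111.
Endpoint term: (f(4) + f(42))/2 = (3.36148 + 6.76379)/2 = 5.06263.
Integral + boundary = 286.174.
Order-1 term: 1/12 · (-0.133035 − 0.694219) = -0.0689378.
Running total after k=1: 286.105.
Order-2 term: −1/720 · (0.000357372 − 0.00448952) = 5.73910e-06.
Running total after k=2: 286.105.
Order-3 term: 1/30240 · (1.82652e-06 − 1.44929e-05) = -4.18861e-10.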